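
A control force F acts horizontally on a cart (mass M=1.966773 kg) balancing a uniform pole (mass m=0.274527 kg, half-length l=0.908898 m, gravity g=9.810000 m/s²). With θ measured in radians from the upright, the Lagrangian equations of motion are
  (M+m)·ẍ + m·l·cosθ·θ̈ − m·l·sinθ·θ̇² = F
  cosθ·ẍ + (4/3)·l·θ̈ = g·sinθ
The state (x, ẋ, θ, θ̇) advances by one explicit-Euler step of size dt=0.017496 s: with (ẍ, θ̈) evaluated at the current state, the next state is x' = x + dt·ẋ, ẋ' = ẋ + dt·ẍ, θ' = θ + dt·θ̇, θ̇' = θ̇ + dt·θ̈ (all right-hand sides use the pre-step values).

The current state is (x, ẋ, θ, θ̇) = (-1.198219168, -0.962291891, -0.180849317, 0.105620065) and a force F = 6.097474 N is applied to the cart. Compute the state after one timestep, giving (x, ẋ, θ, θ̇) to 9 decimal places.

(-1.215055427, -0.906992382, -0.179001388, 0.035258268)

sinθ=-0.179865104, cosθ=0.983691285
temp = (F + m·l·θ̇²·sinθ)/(M+m) = (6.097474 + -0.000500657)/2.241300 = 2.720284363
θ̈ = (g·sinθ − cosθ·temp)/(l·(4/3 − m·cos²θ/(M+m))) = -4.021593344
ẍ = temp − m·l·θ̈·cosθ/(M+m) = 3.160694390
Euler: x'=-1.198219168+0.017496·-0.962291891=-1.215055427, ẋ'=-0.962291891+0.017496·3.160694390=-0.906992382
       θ'=-0.180849317+0.017496·0.105620065=-0.179001388, θ̇'=0.105620065+0.017496·-4.021593344=0.035258268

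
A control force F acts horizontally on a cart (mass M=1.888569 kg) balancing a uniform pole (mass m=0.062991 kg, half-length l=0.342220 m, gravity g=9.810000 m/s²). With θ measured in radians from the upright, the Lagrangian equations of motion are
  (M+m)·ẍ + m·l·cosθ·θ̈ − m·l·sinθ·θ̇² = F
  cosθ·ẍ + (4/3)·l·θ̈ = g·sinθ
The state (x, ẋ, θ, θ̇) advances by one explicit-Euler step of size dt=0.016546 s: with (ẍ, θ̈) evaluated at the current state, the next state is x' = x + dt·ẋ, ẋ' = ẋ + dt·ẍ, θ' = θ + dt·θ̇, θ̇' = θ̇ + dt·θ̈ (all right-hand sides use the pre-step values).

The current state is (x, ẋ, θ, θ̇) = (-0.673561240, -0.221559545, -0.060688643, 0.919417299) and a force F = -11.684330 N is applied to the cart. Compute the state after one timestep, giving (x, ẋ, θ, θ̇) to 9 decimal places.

(-0.677227164, -0.322837534, -0.045475964, 1.119391356)

sinθ=-0.060651396, cosθ=0.998159009
temp = (F + m·l·θ̇²·sinθ)/(M+m) = (-11.684330 + -0.001105223)/1.951560 = -5.987740691
θ̈ = (g·sinθ − cosθ·temp)/(l·(4/3 − m·cos²θ/(M+m))) = 12.085945689
ẍ = temp − m·l·θ̈·cosθ/(M+m) = -6.120995335
Euler: x'=-0.673561240+0.016546·-0.221559545=-0.677227164, ẋ'=-0.221559545+0.016546·-6.120995335=-0.322837534
       θ'=-0.060688643+0.016546·0.919417299=-0.045475964, θ̇'=0.919417299+0.016546·12.085945689=1.119391356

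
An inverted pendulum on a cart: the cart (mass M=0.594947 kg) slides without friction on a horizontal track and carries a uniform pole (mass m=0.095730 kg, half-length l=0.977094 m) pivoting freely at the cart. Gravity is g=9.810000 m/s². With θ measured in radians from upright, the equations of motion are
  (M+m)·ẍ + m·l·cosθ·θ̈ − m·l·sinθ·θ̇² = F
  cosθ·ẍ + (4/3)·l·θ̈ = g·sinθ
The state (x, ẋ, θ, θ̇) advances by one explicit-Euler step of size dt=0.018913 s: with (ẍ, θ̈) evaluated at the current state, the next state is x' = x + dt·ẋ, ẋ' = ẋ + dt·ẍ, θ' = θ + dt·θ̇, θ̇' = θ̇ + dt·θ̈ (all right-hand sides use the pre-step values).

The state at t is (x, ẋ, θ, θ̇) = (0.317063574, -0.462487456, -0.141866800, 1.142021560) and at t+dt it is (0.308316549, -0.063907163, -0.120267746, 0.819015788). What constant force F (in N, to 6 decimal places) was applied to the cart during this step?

ẍ = (ẋ'−ẋ)/dt = (-0.063907163−-0.462487456)/0.018913 = 21.074409
θ̈ = (θ̇'−θ̇)/dt = (0.819015788−1.142021560)/0.018913 = -17.078505
sinθ=-0.141391, cosθ=0.989954
F = (M+m)·ẍ + m·l·cosθ·θ̈ − m·l·sinθ·θ̇² = 14.555609 + -1.581427 − -0.017249 = 12.991431

F = 12.991431 N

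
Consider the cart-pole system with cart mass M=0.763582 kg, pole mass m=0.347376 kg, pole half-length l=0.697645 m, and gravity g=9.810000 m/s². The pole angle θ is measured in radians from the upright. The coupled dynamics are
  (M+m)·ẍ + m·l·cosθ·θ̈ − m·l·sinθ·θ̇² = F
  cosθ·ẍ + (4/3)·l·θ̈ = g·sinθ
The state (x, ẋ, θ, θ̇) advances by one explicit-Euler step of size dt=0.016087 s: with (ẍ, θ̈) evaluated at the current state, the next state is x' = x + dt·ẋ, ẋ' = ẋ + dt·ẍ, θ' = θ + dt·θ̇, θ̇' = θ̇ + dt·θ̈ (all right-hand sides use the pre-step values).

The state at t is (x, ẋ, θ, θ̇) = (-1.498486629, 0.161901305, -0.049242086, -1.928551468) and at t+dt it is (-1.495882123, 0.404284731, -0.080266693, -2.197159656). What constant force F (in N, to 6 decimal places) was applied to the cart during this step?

ẍ = (ẋ'−ẋ)/dt = (0.404284731−0.161901305)/0.016087 = 15.067037
θ̈ = (θ̇'−θ̇)/dt = (-2.197159656−-1.928551468)/0.016087 = -16.697221
sinθ=-0.049222, cosθ=0.998788
F = (M+m)·ẍ + m·l·cosθ·θ̈ − m·l·sinθ·θ̇² = 16.738845 + -4.041585 − -0.044367 = 12.741627

F = 12.741627 N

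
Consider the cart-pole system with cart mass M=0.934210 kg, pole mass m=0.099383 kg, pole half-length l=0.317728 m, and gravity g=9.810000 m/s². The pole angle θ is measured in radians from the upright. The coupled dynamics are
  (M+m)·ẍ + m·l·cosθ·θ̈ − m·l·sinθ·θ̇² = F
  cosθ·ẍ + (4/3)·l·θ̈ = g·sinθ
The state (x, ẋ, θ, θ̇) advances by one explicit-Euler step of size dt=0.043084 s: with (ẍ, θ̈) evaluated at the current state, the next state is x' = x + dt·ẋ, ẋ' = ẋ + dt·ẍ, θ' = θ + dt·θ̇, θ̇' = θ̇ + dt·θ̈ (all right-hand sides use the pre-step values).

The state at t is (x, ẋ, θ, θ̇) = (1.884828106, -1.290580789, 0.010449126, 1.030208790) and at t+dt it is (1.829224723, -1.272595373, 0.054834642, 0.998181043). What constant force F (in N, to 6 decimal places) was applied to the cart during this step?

F = 0.407651 N

ẍ = (ẋ'−ẋ)/dt = (-1.272595373−-1.290580789)/0.043084 = 0.417450
θ̈ = (θ̇'−θ̇)/dt = (0.998181043−1.030208790)/0.043084 = -0.743379
sinθ=0.010449, cosθ=0.999945
F = (M+m)·ẍ + m·l·cosθ·θ̈ − m·l·sinθ·θ̇² = 0.431473 + -0.023472 − 0.000350 = 0.407651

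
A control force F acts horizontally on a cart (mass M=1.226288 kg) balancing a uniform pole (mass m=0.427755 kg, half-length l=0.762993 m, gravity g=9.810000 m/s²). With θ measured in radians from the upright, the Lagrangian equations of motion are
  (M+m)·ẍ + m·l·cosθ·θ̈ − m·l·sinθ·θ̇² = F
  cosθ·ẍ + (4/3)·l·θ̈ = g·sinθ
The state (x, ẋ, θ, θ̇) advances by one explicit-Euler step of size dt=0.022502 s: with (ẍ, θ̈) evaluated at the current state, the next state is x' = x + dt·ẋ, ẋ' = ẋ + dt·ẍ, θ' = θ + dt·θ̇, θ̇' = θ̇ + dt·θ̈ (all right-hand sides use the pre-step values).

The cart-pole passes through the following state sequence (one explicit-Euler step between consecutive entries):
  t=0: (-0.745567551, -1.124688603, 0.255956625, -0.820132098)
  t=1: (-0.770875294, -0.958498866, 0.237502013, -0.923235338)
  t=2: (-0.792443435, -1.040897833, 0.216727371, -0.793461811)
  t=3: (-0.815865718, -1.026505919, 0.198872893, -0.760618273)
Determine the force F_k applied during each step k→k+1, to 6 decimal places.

step 0→1:
  ẍ = (ẋ'−ẋ)/dt = (-0.958498866−-1.124688603)/0.022502 = 7.385554
  θ̈ = (θ̇'−θ̇)/dt = (-0.923235338−-0.820132098)/0.022502 = -4.581959
  sinθ=0.253171, cosθ=0.967422
  F = (M+m)·ẍ + m·l·cosθ·θ̈ − m·l·sinθ·θ̇² = 12.216024 + -1.446714 − 0.055577 = 10.713733
step 1→2:
  ẍ = (ẋ'−ẋ)/dt = (-1.040897833−-0.958498866)/0.022502 = -3.661851
  θ̈ = (θ̇'−θ̇)/dt = (-0.793461811−-0.923235338)/0.022502 = 5.767200
  sinθ=0.235275, cosθ=0.971929
  F = (M+m)·ẍ + m·l·cosθ·θ̈ − m·l·sinθ·θ̇² = -6.056859 + 1.829427 − 0.065451 = -4.292883
step 2→3:
  ẍ = (ẋ'−ẋ)/dt = (-1.026505919−-1.040897833)/0.022502 = 0.639584
  θ̈ = (θ̇'−θ̇)/dt = (-0.760618273−-0.793461811)/0.022502 = 1.459583
  sinθ=0.215035, cosθ=0.976606
  F = (M+m)·ẍ + m·l·cosθ·θ̈ − m·l·sinθ·θ̇² = 1.057899 + 0.465226 − 0.044185 = 1.478940

F_0 = 10.713733 N
F_1 = -4.292883 N
F_2 = 1.478940 N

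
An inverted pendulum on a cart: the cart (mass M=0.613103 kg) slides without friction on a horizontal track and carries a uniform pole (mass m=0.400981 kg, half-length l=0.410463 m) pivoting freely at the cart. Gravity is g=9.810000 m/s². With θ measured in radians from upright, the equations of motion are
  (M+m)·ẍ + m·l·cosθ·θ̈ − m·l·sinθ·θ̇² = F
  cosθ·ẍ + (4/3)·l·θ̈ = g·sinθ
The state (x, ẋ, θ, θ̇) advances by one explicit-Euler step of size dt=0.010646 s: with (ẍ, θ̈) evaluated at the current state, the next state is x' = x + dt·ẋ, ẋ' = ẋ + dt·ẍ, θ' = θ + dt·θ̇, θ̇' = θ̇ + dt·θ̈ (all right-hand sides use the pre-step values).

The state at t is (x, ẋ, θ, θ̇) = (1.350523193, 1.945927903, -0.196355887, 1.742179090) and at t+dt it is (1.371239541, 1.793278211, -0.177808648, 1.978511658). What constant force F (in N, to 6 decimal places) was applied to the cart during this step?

F = -10.859667 N

ẍ = (ẋ'−ẋ)/dt = (1.793278211−1.945927903)/0.010646 = -14.338690
θ̈ = (θ̇'−θ̇)/dt = (1.978511658−1.742179090)/0.010646 = 22.199189
sinθ=-0.195097, cosθ=0.980784
F = (M+m)·ẍ + m·l·cosθ·θ̈ − m·l·sinθ·θ̇² = -14.540636 + 3.583507 − -0.097461 = -10.859667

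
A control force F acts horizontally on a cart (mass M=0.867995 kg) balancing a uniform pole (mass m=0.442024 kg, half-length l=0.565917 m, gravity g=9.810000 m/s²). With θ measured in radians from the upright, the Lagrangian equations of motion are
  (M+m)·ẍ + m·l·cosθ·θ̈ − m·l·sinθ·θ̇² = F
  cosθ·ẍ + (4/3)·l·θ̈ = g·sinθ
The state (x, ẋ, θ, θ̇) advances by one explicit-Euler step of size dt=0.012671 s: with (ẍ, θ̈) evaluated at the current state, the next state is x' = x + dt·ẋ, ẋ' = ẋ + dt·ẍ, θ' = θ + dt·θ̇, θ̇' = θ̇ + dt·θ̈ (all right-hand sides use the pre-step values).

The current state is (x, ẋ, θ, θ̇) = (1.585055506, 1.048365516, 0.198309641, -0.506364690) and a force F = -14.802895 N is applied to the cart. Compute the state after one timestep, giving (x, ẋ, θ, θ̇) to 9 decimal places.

(1.598339345, 0.851297684, 0.191893494, -0.217857763)

sinθ=0.197012383, cosθ=0.980401000
temp = (F + m·l·θ̇²·sinθ)/(M+m) = (-14.802895 + 0.012636271)/1.310019 = -11.290110089
θ̈ = (g·sinθ − cosθ·temp)/(l·(4/3 − m·cos²θ/(M+m))) = 22.769073275
ẍ = temp − m·l·θ̈·cosθ/(M+m) = -15.552666076
Euler: x'=1.585055506+0.012671·1.048365516=1.598339345, ẋ'=1.048365516+0.012671·-15.552666076=0.851297684
       θ'=0.198309641+0.012671·-0.506364690=0.191893494, θ̇'=-0.506364690+0.012671·22.769073275=-0.217857763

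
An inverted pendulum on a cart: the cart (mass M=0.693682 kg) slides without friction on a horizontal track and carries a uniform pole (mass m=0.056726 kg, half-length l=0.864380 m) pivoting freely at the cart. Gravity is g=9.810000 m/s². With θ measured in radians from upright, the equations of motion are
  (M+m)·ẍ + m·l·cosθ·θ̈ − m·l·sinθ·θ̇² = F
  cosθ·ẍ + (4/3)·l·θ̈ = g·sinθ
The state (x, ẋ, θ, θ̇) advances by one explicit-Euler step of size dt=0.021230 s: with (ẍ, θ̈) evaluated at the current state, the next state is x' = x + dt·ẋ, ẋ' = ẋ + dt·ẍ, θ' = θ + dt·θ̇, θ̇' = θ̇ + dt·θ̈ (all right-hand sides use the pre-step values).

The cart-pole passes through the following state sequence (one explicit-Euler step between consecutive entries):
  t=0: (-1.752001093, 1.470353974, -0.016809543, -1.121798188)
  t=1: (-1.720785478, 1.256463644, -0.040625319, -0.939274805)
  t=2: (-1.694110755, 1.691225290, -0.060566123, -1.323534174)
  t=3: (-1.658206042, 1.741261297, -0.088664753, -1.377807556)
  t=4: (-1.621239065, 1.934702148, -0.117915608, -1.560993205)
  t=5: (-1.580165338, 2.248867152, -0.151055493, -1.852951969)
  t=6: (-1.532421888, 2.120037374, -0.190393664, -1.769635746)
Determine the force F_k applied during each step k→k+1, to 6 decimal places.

F_0 = -7.137759 N
F_1 = 14.482343 N
F_2 = 1.648681 N
F_3 = 6.424292 N
F_4 = 10.449090 N
F_5 = -4.338123 N

step 0→1:
  ẍ = (ẋ'−ẋ)/dt = (1.256463644−1.470353974)/0.021230 = -10.074910
  θ̈ = (θ̇'−θ̇)/dt = (-0.939274805−-1.121798188)/0.021230 = 8.597427
  sinθ=-0.016809, cosθ=0.999859
  F = (M+m)·ẍ + m·l·cosθ·θ̈ − m·l·sinθ·θ̇² = -7.560293 + 0.421497 − -0.001037 = -7.137759
step 1→2:
  ẍ = (ẋ'−ẋ)/dt = (1.691225290−1.256463644)/0.021230 = 20.478646
  θ̈ = (θ̇'−θ̇)/dt = (-1.323534174−-0.939274805)/0.021230 = -18.099829
  sinθ=-0.040614, cosθ=0.999175
  F = (M+m)·ẍ + m·l·cosθ·θ̈ − m·l·sinθ·θ̇² = 15.367339 + -0.886753 − -0.001757 = 14.482343
step 2→3:
  ẍ = (ẋ'−ẋ)/dt = (1.741261297−1.691225290)/0.021230 = 2.356854
  θ̈ = (θ̇'−θ̇)/dt = (-1.377807556−-1.323534174)/0.021230 = -2.556448
  sinθ=-0.060529, cosθ=0.998166
  F = (M+m)·ẍ + m·l·cosθ·θ̈ − m·l·sinθ·θ̇² = 1.768602 + -0.125120 − -0.005199 = 1.648681
step 3→4:
  ẍ = (ẋ'−ẋ)/dt = (1.934702148−1.741261297)/0.021230 = 9.111675
  θ̈ = (θ̇'−θ̇)/dt = (-1.560993205−-1.377807556)/0.021230 = -8.628622
  sinθ=-0.088549, cosθ=0.996072
  F = (M+m)·ẍ + m·l·cosθ·θ̈ − m·l·sinθ·θ̇² = 6.837473 + -0.421424 − -0.008242 = 6.424292
step 4→5:
  ẍ = (ẋ'−ẋ)/dt = (2.248867152−1.934702148)/0.021230 = 14.798163
  θ̈ = (θ̇'−θ̇)/dt = (-1.852951969−-1.560993205)/0.021230 = -13.752179
  sinθ=-0.117643, cosθ=0.993056
  F = (M+m)·ẍ + m·l·cosθ·θ̈ − m·l·sinθ·θ̇² = 11.104660 + -0.669626 − -0.014056 = 10.449090
step 5→6:
  ẍ = (ẋ'−ẋ)/dt = (2.120037374−2.248867152)/0.021230 = -6.068289
  θ̈ = (θ̇'−θ̇)/dt = (-1.769635746−-1.852951969)/0.021230 = 3.924457
  sinθ=-0.150482, cosθ=0.988613
  F = (M+m)·ẍ + m·l·cosθ·θ̈ − m·l·sinθ·θ̇² = -4.553693 + 0.190236 − -0.025334 = -4.338123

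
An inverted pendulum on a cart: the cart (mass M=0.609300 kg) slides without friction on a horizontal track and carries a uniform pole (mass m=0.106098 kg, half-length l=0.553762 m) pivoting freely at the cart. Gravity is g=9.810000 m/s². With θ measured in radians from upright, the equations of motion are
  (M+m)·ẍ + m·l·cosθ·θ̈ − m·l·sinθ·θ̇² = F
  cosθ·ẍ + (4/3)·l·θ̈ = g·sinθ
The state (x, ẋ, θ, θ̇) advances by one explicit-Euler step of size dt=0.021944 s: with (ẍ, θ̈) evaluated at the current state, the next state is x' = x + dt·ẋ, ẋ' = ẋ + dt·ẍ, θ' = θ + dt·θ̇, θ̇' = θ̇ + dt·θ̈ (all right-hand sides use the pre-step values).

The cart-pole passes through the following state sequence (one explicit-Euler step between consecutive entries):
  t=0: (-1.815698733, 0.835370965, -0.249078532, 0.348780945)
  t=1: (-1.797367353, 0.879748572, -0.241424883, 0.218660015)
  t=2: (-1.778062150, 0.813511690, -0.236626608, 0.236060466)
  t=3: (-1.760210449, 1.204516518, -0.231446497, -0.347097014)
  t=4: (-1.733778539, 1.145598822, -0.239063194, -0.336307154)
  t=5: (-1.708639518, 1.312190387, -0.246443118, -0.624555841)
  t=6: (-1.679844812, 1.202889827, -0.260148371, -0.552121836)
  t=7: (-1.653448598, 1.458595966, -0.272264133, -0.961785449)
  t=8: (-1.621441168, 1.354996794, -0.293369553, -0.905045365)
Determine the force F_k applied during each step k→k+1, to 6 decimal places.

step 0→1:
  ẍ = (ẋ'−ẋ)/dt = (0.879748572−0.835370965)/0.021944 = 2.022312
  θ̈ = (θ̇'−θ̇)/dt = (0.218660015−0.348780945)/0.021944 = -5.929681
  sinθ=-0.246511, cosθ=0.969140
  F = (M+m)·ẍ + m·l·cosθ·θ̈ − m·l·sinθ·θ̇² = 1.446758 + -0.337636 − -0.001762 = 1.110884
step 1→2:
  ẍ = (ẋ'−ẋ)/dt = (0.813511690−0.879748572)/0.021944 = -3.018451
  θ̈ = (θ̇'−θ̇)/dt = (0.236060466−0.218660015)/0.021944 = 0.792948
  sinθ=-0.239086, cosθ=0.970998
  F = (M+m)·ẍ + m·l·cosθ·θ̈ − m·l·sinθ·θ̇² = -2.159394 + 0.045237 − -0.000672 = -2.113485
step 2→3:
  ẍ = (ẋ'−ẋ)/dt = (1.204516518−0.813511690)/0.021944 = 17.818302
  θ̈ = (θ̇'−θ̇)/dt = (-0.347097014−0.236060466)/0.021944 = -26.574803
  sinθ=-0.234425, cosθ=0.972134
  F = (M+m)·ẍ + m·l·cosθ·θ̈ − m·l·sinθ·θ̇² = 12.747178 + -1.517842 − -0.000768 = 11.230103
step 3→4:
  ẍ = (ẋ'−ẋ)/dt = (1.145598822−1.204516518)/0.021944 = -2.684911
  θ̈ = (θ̇'−θ̇)/dt = (-0.336307154−-0.347097014)/0.021944 = 0.491700
  sinθ=-0.229386, cosθ=0.973336
  F = (M+m)·ẍ + m·l·cosθ·θ̈ − m·l·sinθ·θ̇² = -1.920780 + 0.028119 − -0.001624 = -1.891038
step 4→5:
  ẍ = (ẋ'−ẋ)/dt = (1.312190387−1.145598822)/0.021944 = 7.591668
  θ̈ = (θ̇'−θ̇)/dt = (-0.624555841−-0.336307154)/0.021944 = -13.135649
  sinθ=-0.236793, cosθ=0.971560
  F = (M+m)·ẍ + m·l·cosθ·θ̈ − m·l·sinθ·θ̇² = 5.431064 + -0.749811 − -0.001574 = 4.682827
step 5→6:
  ẍ = (ẋ'−ẋ)/dt = (1.202889827−1.312190387)/0.021944 = -4.980886
  θ̈ = (θ̇'−θ̇)/dt = (-0.552121836−-0.624555841)/0.021944 = 3.300857
  sinθ=-0.243956, cosθ=0.969786
  F = (M+m)·ẍ + m·l·cosθ·θ̈ − m·l·sinθ·θ̇² = -3.563316 + 0.188076 − -0.005591 = -3.369649
step 6→7:
  ẍ = (ẋ'−ẋ)/dt = (1.458595966−1.202889827)/0.021944 = 11.652668
  θ̈ = (θ̇'−θ̇)/dt = (-0.961785449−-0.552121836)/0.021944 = -18.668593
  sinθ=-0.257224, cosθ=0.966352
  F = (M+m)·ẍ + m·l·cosθ·θ̈ − m·l·sinθ·θ̇² = 8.336295 + -1.059930 − -0.004607 = 7.280972
step 7→8:
  ẍ = (ẋ'−ẋ)/dt = (1.354996794−1.458595966)/0.021944 = -4.721071
  θ̈ = (θ̇'−θ̇)/dt = (-0.905045365−-0.961785449)/0.021944 = 2.585676
  sinθ=-0.268913, cosθ=0.963165
  F = (M+m)·ẍ + m·l·cosθ·θ̈ − m·l·sinθ·θ̇² = -3.377444 + 0.146320 − -0.014615 = -3.216509

F_0 = 1.110884 N
F_1 = -2.113485 N
F_2 = 11.230103 N
F_3 = -1.891038 N
F_4 = 4.682827 N
F_5 = -3.369649 N
F_6 = 7.280972 N
F_7 = -3.216509 N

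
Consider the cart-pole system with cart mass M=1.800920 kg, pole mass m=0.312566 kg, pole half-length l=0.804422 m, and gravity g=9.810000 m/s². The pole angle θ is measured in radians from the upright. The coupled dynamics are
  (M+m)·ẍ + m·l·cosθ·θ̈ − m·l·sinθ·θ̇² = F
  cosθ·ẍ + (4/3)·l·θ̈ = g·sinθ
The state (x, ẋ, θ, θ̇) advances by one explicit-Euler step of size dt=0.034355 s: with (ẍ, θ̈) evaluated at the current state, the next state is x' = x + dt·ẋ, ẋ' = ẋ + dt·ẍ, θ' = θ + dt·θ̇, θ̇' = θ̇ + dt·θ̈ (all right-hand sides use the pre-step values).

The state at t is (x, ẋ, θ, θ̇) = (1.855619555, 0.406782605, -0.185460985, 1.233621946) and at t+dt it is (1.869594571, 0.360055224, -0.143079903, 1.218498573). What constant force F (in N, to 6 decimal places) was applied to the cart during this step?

ẍ = (ẋ'−ẋ)/dt = (0.360055224−0.406782605)/0.034355 = -1.360133
θ̈ = (θ̇'−θ̇)/dt = (1.218498573−1.233621946)/0.034355 = -0.440209
sinθ=-0.184400, cosθ=0.982851
F = (M+m)·ẍ + m·l·cosθ·θ̈ − m·l·sinθ·θ̇² = -2.874623 + -0.108786 − -0.070559 = -2.912850

F = -2.912850 N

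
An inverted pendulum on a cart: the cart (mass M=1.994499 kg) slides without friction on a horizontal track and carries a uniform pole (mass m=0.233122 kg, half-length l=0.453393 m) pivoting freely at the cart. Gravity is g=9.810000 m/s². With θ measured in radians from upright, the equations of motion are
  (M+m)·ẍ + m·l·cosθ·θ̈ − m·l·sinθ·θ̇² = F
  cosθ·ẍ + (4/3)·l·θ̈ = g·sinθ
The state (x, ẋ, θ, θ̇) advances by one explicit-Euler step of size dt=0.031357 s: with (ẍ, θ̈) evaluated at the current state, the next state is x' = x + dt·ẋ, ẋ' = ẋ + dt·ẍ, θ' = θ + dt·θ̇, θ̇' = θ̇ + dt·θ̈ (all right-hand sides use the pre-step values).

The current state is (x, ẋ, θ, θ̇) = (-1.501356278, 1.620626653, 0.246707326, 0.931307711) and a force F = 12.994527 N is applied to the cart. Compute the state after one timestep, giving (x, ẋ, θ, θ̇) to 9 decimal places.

(-1.450538288, 1.812286787, 0.275910342, 0.748131644)

sinθ=0.244212311, cosθ=0.969721788
temp = (F + m·l·θ̇²·sinθ)/(M+m) = (12.994527 + 0.022387831)/2.227621 = 5.843415388
θ̈ = (g·sinθ − cosθ·temp)/(l·(4/3 − m·cos²θ/(M+m))) = -5.841632408
ẍ = temp − m·l·θ̈·cosθ/(M+m) = 6.112196129
Euler: x'=-1.501356278+0.031357·1.620626653=-1.450538288, ẋ'=1.620626653+0.031357·6.112196129=1.812286787
       θ'=0.246707326+0.031357·0.931307711=0.275910342, θ̇'=0.931307711+0.031357·-5.841632408=0.748131644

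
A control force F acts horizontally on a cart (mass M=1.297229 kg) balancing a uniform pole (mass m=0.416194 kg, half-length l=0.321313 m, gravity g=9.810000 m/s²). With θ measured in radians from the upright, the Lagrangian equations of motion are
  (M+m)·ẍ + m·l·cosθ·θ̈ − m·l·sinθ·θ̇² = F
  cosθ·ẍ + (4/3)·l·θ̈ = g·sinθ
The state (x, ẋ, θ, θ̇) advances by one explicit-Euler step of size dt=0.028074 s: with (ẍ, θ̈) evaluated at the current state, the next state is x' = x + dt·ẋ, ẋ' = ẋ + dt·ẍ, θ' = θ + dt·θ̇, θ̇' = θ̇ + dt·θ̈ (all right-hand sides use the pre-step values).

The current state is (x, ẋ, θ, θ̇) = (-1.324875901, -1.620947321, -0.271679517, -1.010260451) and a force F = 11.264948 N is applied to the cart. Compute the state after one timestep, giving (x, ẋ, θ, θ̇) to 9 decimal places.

(-1.370382376, -1.383935494, -0.300041569, -1.715702756)

sinθ=-0.268349729, cosθ=0.963321557
temp = (F + m·l·θ̇²·sinθ)/(M+m) = (11.264948 + -0.036626210)/1.713423 = 6.553152252
θ̈ = (g·sinθ − cosθ·temp)/(l·(4/3 − m·cos²θ/(M+m))) = -25.127958446
ẍ = temp − m·l·θ̈·cosθ/(M+m) = 8.442396044
Euler: x'=-1.324875901+0.028074·-1.620947321=-1.370382376, ẋ'=-1.620947321+0.028074·8.442396044=-1.383935494
       θ'=-0.271679517+0.028074·-1.010260451=-0.300041569, θ̇'=-1.010260451+0.028074·-25.127958446=-1.715702756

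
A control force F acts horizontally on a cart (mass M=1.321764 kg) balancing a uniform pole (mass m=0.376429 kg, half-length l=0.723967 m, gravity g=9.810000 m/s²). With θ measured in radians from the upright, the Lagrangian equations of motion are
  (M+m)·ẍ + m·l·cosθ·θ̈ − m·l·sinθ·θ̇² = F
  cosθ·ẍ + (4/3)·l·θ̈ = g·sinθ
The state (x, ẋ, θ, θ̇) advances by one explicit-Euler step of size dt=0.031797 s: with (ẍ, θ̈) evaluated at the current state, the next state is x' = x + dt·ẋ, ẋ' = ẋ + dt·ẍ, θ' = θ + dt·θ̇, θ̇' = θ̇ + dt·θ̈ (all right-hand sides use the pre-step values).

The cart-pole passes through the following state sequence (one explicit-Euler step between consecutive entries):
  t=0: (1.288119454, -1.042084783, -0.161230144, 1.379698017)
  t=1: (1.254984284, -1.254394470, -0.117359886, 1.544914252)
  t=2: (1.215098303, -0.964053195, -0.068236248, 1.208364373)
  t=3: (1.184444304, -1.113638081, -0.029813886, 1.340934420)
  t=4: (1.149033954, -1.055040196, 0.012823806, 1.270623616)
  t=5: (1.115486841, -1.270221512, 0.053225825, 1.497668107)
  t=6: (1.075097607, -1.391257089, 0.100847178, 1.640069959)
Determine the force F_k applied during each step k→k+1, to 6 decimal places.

step 0→1:
  ẍ = (ẋ'−ẋ)/dt = (-1.254394470−-1.042084783)/0.031797 = -6.677035
  θ̈ = (θ̇'−θ̇)/dt = (1.544914252−1.379698017)/0.031797 = 5.195969
  sinθ=-0.160533, cosθ=0.987031
  F = (M+m)·ẍ + m·l·cosθ·θ̈ − m·l·sinθ·θ̇² = -11.338894 + 1.397652 − -0.083279 = -9.857964
step 1→2:
  ẍ = (ẋ'−ẋ)/dt = (-0.964053195−-1.254394470)/0.031797 = 9.131090
  θ̈ = (θ̇'−θ̇)/dt = (1.208364373−1.544914252)/0.031797 = -10.584328
  sinθ=-0.117091, cosθ=0.993121
  F = (M+m)·ẍ + m·l·cosθ·θ̈ − m·l·sinθ·θ̇² = 15.506353 + -2.864623 − -0.076161 = 12.717892
step 2→3:
  ẍ = (ẋ'−ẋ)/dt = (-1.113638081−-0.964053195)/0.031797 = -4.704371
  θ̈ = (θ̇'−θ̇)/dt = (1.340934420−1.208364373)/0.031797 = 4.169263
  sinθ=-0.068183, cosθ=0.997673
  F = (M+m)·ẍ + m·l·cosθ·θ̈ − m·l·sinθ·θ̇² = -7.988930 + 1.133572 − -0.027132 = -6.828226
step 3→4:
  ẍ = (ẋ'−ẋ)/dt = (-1.055040196−-1.113638081)/0.031797 = 1.842875
  θ̈ = (θ̇'−θ̇)/dt = (1.270623616−1.340934420)/0.031797 = -2.211240
  sinθ=-0.029809, cosθ=0.999556
  F = (M+m)·ẍ + m·l·cosθ·θ̈ − m·l·sinθ·θ̇² = 3.129557 + -0.602344 − -0.014607 = 2.541820
step 4→5:
  ẍ = (ẋ'−ẋ)/dt = (-1.270221512−-1.055040196)/0.031797 = -6.767346
  θ̈ = (θ̇'−θ̇)/dt = (1.497668107−1.270623616)/0.031797 = 7.140437
  sinθ=0.012823, cosθ=0.999918
  F = (M+m)·ẍ + m·l·cosθ·θ̈ − m·l·sinθ·θ̇² = -11.492260 + 1.945768 − 0.005642 = -9.552135
step 5→6:
  ẍ = (ẋ'−ẋ)/dt = (-1.391257089−-1.270221512)/0.031797 = -3.806509
  θ̈ = (θ̇'−θ̇)/dt = (1.640069959−1.497668107)/0.031797 = 4.478468
  sinθ=0.053201, cosθ=0.998584
  F = (M+m)·ẍ + m·l·cosθ·θ̈ − m·l·sinθ·θ̇² = -6.464187 + 1.218753 − 0.032520 = -5.277954

F_0 = -9.857964 N
F_1 = 12.717892 N
F_2 = -6.828226 N
F_3 = 2.541820 N
F_4 = -9.552135 N
F_5 = -5.277954 N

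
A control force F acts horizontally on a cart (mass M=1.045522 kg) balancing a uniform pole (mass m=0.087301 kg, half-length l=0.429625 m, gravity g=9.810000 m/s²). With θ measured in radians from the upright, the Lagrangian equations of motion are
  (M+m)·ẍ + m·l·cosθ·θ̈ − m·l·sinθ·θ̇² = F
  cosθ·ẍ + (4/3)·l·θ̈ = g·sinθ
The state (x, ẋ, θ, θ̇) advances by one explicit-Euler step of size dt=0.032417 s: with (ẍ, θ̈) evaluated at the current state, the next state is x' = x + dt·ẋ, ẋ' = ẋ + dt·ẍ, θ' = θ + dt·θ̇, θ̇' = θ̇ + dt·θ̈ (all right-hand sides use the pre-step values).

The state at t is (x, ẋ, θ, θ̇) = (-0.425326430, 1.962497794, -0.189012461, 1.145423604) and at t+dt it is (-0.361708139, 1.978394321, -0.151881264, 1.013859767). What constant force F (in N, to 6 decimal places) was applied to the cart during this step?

ẍ = (ẋ'−ẋ)/dt = (1.978394321−1.962497794)/0.032417 = 0.490376
θ̈ = (θ̇'−θ̇)/dt = (1.013859767−1.145423604)/0.032417 = -4.058483
sinθ=-0.187889, cosθ=0.982190
F = (M+m)·ẍ + m·l·cosθ·θ̈ − m·l·sinθ·θ̇² = 0.555510 + -0.149509 − -0.009246 = 0.415246

F = 0.415246 N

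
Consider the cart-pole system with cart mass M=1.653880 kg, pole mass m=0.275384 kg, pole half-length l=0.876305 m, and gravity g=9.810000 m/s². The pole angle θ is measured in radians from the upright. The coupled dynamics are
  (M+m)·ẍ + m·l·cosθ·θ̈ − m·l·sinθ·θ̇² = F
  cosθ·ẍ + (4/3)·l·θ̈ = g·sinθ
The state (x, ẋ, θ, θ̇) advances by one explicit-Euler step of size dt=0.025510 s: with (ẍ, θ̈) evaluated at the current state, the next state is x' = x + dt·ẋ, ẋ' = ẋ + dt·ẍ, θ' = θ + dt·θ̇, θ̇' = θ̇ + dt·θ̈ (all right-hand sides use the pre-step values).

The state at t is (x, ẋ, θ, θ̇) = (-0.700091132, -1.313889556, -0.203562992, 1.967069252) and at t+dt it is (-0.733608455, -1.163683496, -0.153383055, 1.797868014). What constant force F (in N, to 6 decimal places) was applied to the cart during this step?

ẍ = (ẋ'−ẋ)/dt = (-1.163683496−-1.313889556)/0.025510 = 5.888125
θ̈ = (θ̇'−θ̇)/dt = (1.797868014−1.967069252)/0.025510 = -6.632742
sinθ=-0.202160, cosθ=0.979353
F = (M+m)·ẍ + m·l·cosθ·θ̈ − m·l·sinθ·θ̇² = 11.359747 + -1.567567 − -0.188768 = 9.980948

F = 9.980948 N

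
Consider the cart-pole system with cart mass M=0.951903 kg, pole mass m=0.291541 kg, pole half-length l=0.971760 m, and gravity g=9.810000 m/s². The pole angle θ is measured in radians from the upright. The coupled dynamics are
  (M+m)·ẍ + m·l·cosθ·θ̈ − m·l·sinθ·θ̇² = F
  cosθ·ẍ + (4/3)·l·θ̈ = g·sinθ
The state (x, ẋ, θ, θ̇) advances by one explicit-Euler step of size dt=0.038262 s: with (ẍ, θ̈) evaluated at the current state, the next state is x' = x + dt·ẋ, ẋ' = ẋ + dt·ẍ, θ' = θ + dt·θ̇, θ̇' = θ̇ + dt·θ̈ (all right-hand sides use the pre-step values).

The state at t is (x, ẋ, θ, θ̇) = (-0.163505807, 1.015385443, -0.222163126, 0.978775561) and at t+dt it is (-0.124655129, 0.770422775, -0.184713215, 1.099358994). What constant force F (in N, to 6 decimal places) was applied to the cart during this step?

F = -7.030123 N

ẍ = (ẋ'−ẋ)/dt = (0.770422775−1.015385443)/0.038262 = -6.402244
θ̈ = (θ̇'−θ̇)/dt = (1.099358994−0.978775561)/0.038262 = 3.151519
sinθ=-0.220340, cosθ=0.975423
F = (M+m)·ẍ + m·l·cosθ·θ̈ − m·l·sinθ·θ̇² = -7.960832 + 0.870907 − -0.059802 = -7.030123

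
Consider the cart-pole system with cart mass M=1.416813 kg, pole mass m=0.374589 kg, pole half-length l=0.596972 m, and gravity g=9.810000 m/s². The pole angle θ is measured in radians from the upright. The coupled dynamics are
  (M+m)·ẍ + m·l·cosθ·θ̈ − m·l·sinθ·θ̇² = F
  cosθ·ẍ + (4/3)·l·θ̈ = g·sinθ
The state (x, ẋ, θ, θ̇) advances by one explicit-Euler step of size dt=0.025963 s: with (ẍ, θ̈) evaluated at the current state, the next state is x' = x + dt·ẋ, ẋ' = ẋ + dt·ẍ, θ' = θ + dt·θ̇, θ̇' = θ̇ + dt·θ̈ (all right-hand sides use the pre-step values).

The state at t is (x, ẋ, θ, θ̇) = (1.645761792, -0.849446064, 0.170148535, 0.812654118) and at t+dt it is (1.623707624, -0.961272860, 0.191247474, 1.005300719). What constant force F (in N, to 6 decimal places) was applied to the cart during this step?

ẍ = (ẋ'−ẋ)/dt = (-0.961272860−-0.849446064)/0.025963 = -4.307160
θ̈ = (θ̇'−θ̇)/dt = (1.005300719−0.812654118)/0.025963 = 7.420044
sinθ=0.169329, cosθ=0.985560
F = (M+m)·ẍ + m·l·cosθ·θ̈ − m·l·sinθ·θ̇² = -7.715855 + 1.635303 − 0.025006 = -6.105558

F = -6.105558 N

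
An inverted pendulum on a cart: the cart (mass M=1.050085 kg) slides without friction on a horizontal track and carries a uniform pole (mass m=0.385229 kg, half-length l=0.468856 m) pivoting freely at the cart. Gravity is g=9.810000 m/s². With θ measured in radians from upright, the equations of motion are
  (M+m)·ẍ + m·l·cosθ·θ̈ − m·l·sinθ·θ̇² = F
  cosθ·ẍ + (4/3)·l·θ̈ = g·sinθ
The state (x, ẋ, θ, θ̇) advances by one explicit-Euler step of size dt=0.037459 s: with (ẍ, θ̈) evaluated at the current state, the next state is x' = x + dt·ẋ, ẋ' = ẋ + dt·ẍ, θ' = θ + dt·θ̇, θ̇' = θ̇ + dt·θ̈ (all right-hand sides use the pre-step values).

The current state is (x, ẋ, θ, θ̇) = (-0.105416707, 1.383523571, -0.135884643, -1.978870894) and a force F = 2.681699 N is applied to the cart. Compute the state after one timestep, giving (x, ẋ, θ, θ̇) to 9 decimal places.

(-0.053591298, 1.480002939, -0.210011168, -2.211410936)

sinθ=-0.135466852, cosθ=0.990781879
temp = (F + m·l·θ̇²·sinθ)/(M+m) = (2.681699 + -0.095813435)/1.435314 = 1.801616625
θ̈ = (g·sinθ − cosθ·temp)/(l·(4/3 − m·cos²θ/(M+m))) = -6.207855047
ẍ = temp − m·l·θ̈·cosθ/(M+m) = 2.575599146
Euler: x'=-0.105416707+0.037459·1.383523571=-0.053591298, ẋ'=1.383523571+0.037459·2.575599146=1.480002939
       θ'=-0.135884643+0.037459·-1.978870894=-0.210011168, θ̇'=-1.978870894+0.037459·-6.207855047=-2.211410936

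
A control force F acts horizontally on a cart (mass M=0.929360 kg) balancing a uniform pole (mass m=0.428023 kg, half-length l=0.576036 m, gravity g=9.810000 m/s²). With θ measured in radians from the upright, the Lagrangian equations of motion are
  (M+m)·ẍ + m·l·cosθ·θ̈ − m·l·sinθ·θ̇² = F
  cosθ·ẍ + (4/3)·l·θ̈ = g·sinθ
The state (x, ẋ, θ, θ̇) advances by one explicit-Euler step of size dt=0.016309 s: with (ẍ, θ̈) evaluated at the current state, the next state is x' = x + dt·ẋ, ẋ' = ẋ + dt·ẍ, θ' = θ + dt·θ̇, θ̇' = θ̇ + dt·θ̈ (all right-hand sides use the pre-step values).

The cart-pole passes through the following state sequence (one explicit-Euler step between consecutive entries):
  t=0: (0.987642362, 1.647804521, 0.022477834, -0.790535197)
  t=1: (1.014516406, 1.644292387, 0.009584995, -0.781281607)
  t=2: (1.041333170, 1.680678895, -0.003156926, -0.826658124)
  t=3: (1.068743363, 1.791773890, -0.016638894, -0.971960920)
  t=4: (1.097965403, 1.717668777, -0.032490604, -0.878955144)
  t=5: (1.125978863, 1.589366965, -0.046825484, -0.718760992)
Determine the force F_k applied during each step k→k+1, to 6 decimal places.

F_0 = -0.155916 N
F_1 = 2.341010 N
F_2 = 7.050214 N
F_3 = -4.757974 N
F_4 = -8.251744 N

step 0→1:
  ẍ = (ẋ'−ẋ)/dt = (1.644292387−1.647804521)/0.016309 = -0.215349
  θ̈ = (θ̇'−θ̇)/dt = (-0.781281607−-0.790535197)/0.016309 = 0.567392
  sinθ=0.022476, cosθ=0.999747
  F = (M+m)·ẍ + m·l·cosθ·θ̈ − m·l·sinθ·θ̇² = -0.292312 + 0.139859 − 0.003463 = -0.155916
step 1→2:
  ẍ = (ẋ'−ẋ)/dt = (1.680678895−1.644292387)/0.016309 = 2.231069
  θ̈ = (θ̇'−θ̇)/dt = (-0.826658124−-0.781281607)/0.016309 = -2.782299
  sinθ=0.009585, cosθ=0.999954
  F = (M+m)·ẍ + m·l·cosθ·θ̈ − m·l·sinθ·θ̇² = 3.028415 + -0.685963 − 0.001443 = 2.341010
step 2→3:
  ẍ = (ẋ'−ẋ)/dt = (1.791773890−1.680678895)/0.016309 = 6.811883
  θ̈ = (θ̇'−θ̇)/dt = (-0.971960920−-0.826658124)/0.016309 = -8.909363
  sinθ=-0.003157, cosθ=0.999995
  F = (M+m)·ẍ + m·l·cosθ·θ̈ − m·l·sinθ·θ̇² = 9.246334 + -2.196652 − -0.000532 = 7.050214
step 3→4:
  ẍ = (ẋ'−ẋ)/dt = (1.717668777−1.791773890)/0.016309 = -4.543817
  θ̈ = (θ̇'−θ̇)/dt = (-0.878955144−-0.971960920)/0.016309 = 5.702727
  sinθ=-0.016638, cosθ=0.999862
  F = (M+m)·ẍ + m·l·cosθ·θ̈ − m·l·sinθ·θ̇² = -6.167700 + 1.405851 − -0.003875 = -4.757974
step 4→5:
  ẍ = (ẋ'−ẋ)/dt = (1.589366965−1.717668777)/0.016309 = -7.866933
  θ̈ = (θ̇'−θ̇)/dt = (-0.718760992−-0.878955144)/0.016309 = 9.822439
  sinθ=-0.032485, cosθ=0.999472
  F = (M+m)·ẍ + m·l·cosθ·θ̈ − m·l·sinθ·θ̇² = -10.678441 + 2.420509 − -0.006188 = -8.251744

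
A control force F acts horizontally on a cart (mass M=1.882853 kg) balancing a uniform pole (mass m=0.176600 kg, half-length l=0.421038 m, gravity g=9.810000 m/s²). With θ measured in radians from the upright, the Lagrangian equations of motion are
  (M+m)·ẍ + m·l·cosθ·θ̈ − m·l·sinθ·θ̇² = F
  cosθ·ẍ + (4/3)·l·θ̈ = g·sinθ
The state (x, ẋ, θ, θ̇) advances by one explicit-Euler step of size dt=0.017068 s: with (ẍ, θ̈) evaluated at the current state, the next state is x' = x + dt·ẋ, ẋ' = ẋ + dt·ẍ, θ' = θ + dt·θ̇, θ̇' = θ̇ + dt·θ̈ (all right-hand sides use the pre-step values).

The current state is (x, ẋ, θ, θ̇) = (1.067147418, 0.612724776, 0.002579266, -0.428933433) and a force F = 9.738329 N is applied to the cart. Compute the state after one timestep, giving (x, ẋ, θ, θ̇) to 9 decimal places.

sinθ=0.002579263, cosθ=0.999996674
temp = (F + m·l·θ̇²·sinθ)/(M+m) = (9.738329 + 0.000035285)/2.059453 = 4.728616912
θ̈ = (g·sinθ − cosθ·temp)/(l·(4/3 − m·cos²θ/(M+m))) = -8.953891305
ẍ = temp − m·l·θ̈·cosθ/(M+m) = 5.051890692
Euler: x'=1.067147418+0.017068·0.612724776=1.077605404, ẋ'=0.612724776+0.017068·5.051890692=0.698950446
       θ'=0.002579266+0.017068·-0.428933433=-0.004741770, θ̇'=-0.428933433+0.017068·-8.953891305=-0.581758450

(1.077605404, 0.698950446, -0.004741770, -0.581758450)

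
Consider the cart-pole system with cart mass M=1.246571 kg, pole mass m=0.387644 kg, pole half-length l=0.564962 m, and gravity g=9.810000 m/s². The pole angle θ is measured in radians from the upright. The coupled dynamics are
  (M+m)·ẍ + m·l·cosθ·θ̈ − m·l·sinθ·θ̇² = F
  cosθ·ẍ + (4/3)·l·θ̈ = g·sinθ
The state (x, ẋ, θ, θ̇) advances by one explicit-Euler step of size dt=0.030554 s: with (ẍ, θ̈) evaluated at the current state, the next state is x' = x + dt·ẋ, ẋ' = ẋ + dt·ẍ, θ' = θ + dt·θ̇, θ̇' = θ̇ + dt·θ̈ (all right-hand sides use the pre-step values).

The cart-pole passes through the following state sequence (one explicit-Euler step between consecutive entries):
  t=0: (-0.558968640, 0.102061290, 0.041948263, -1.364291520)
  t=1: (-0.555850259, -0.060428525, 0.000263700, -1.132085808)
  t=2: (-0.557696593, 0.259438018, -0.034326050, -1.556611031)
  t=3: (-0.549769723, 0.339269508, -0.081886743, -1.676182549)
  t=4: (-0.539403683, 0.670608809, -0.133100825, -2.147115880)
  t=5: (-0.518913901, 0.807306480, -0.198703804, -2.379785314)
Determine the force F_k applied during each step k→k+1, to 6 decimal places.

F_0 = -7.045111 N
F_1 = 14.065447 N
F_2 = 3.431532 N
F_3 = 14.408152 N
F_4 = 5.792444 N

step 0→1:
  ẍ = (ẋ'−ẋ)/dt = (-0.060428525−0.102061290)/0.030554 = -5.318119
  θ̈ = (θ̇'−θ̇)/dt = (-1.132085808−-1.364291520)/0.030554 = 7.599847
  sinθ=0.041936, cosθ=0.999120
  F = (M+m)·ẍ + m·l·cosθ·θ̈ − m·l·sinθ·θ̇² = -8.690950 + 1.662934 − 0.017094 = -7.045111
step 1→2:
  ẍ = (ẋ'−ẋ)/dt = (0.259438018−-0.060428525)/0.030554 = 10.468893
  θ̈ = (θ̇'−θ̇)/dt = (-1.556611031−-1.132085808)/0.030554 = -13.894260
  sinθ=0.000264, cosθ=1.000000
  F = (M+m)·ẍ + m·l·cosθ·θ̈ − m·l·sinθ·θ̇² = 17.108421 + -3.042900 − 0.000074 = 14.065447
step 2→3:
  ẍ = (ẋ'−ẋ)/dt = (0.339269508−0.259438018)/0.030554 = 2.612800
  θ̈ = (θ̇'−θ̇)/dt = (-1.676182549−-1.556611031)/0.030554 = -3.913449
  sinθ=-0.034319, cosθ=0.999411
  F = (M+m)·ẍ + m·l·cosθ·θ̈ − m·l·sinθ·θ̇² = 4.269877 + -0.856557 − -0.018212 = 3.431532
step 3→4:
  ẍ = (ẋ'−ẋ)/dt = (0.670608809−0.339269508)/0.030554 = 10.844384
  θ̈ = (θ̇'−θ̇)/dt = (-2.147115880−-1.676182549)/0.030554 = -15.413148
  sinθ=-0.081795, cosθ=0.996649
  F = (M+m)·ẍ + m·l·cosθ·θ̈ − m·l·sinθ·θ̇² = 17.722055 + -3.364232 − -0.050330 = 14.408152
step 4→5:
  ẍ = (ẋ'−ẋ)/dt = (0.807306480−0.670608809)/0.030554 = 4.473970
  θ̈ = (θ̇'−θ̇)/dt = (-2.379785314−-2.147115880)/0.030554 = -7.615024
  sinθ=-0.132708, cosθ=0.991155
  F = (M+m)·ẍ + m·l·cosθ·θ̈ − m·l·sinθ·θ̇² = 7.311428 + -1.652971 − -0.133986 = 5.792444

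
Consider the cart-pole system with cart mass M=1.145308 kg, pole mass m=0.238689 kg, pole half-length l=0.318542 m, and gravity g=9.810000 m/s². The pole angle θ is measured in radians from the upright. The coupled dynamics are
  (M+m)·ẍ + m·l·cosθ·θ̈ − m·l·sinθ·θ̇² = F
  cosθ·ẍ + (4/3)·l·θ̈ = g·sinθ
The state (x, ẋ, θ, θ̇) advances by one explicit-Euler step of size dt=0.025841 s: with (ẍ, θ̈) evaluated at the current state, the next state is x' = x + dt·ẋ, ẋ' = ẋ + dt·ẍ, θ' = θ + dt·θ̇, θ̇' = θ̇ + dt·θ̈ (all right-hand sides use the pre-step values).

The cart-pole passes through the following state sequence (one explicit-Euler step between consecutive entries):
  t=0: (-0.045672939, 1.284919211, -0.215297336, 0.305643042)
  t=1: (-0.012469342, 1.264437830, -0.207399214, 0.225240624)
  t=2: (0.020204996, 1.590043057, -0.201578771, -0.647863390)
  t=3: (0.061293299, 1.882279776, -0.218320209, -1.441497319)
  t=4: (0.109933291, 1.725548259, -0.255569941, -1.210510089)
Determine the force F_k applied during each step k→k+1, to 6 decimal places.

F_0 = -1.326536 N
F_1 = 14.925721 N
F_2 = 13.370215 N
F_3 = -7.696531 N

step 0→1:
  ẍ = (ẋ'−ẋ)/dt = (1.264437830−1.284919211)/0.025841 = -0.792592
  θ̈ = (θ̇'−θ̇)/dt = (0.225240624−0.305643042)/0.025841 = -3.111428
  sinθ=-0.213638, cosθ=0.976913
  F = (M+m)·ẍ + m·l·cosθ·θ̈ − m·l·sinθ·θ̇² = -1.096946 + -0.231108 − -0.001517 = -1.326536
step 1→2:
  ẍ = (ẋ'−ẋ)/dt = (1.590043057−1.264437830)/0.025841 = 12.600334
  θ̈ = (θ̇'−θ̇)/dt = (-0.647863390−0.225240624)/0.025841 = -33.787547
  sinθ=-0.205916, cosθ=0.978570
  F = (M+m)·ẍ + m·l·cosθ·θ̈ − m·l·sinθ·θ̇² = 17.438824 + -2.513898 − -0.000794 = 14.925721
step 2→3:
  ẍ = (ẋ'−ẋ)/dt = (1.882279776−1.590043057)/0.025841 = 11.309033
  θ̈ = (θ̇'−θ̇)/dt = (-1.441497319−-0.647863390)/0.025841 = -30.712199
  sinθ=-0.200216, cosθ=0.979752
  F = (M+m)·ẍ + m·l·cosθ·θ̈ − m·l·sinθ·θ̇² = 15.651668 + -2.287842 − -0.006389 = 13.370215
step 3→4:
  ẍ = (ẋ'−ẋ)/dt = (1.725548259−1.882279776)/0.025841 = -6.065226
  θ̈ = (θ̇'−θ̇)/dt = (-1.210510089−-1.441497319)/0.025841 = 8.938788
  sinθ=-0.216590, cosθ=0.976263
  F = (M+m)·ẍ + m·l·cosθ·θ̈ − m·l·sinθ·θ̇² = -8.394255 + 0.663505 − -0.034219 = -7.696531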